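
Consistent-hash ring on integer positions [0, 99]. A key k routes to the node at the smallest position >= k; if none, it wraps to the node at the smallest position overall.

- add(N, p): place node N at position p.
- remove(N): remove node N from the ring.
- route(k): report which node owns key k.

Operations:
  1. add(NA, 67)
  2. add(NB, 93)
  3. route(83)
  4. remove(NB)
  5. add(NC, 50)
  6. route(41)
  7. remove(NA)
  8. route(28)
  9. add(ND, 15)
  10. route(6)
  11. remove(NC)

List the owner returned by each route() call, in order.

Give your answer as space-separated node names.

Op 1: add NA@67 -> ring=[67:NA]
Op 2: add NB@93 -> ring=[67:NA,93:NB]
Op 3: route key 83: smallest pos >= 83 is 93 -> NB
Op 4: remove NB -> ring=[67:NA]
Op 5: add NC@50 -> ring=[50:NC,67:NA]
Op 6: route key 41: smallest pos >= 41 is 50 -> NC
Op 7: remove NA -> ring=[50:NC]
Op 8: route key 28: smallest pos >= 28 is 50 -> NC
Op 9: add ND@15 -> ring=[15:ND,50:NC]
Op 10: route key 6: smallest pos >= 6 is 15 -> ND
Op 11: remove NC -> ring=[15:ND]

Answer: NB NC NC ND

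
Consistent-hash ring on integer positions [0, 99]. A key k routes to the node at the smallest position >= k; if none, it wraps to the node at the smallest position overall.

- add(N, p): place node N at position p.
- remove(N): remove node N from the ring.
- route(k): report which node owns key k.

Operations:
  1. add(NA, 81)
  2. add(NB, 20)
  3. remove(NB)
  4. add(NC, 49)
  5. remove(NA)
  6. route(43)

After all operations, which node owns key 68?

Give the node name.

Answer: NC

Derivation:
Op 1: add NA@81 -> ring=[81:NA]
Op 2: add NB@20 -> ring=[20:NB,81:NA]
Op 3: remove NB -> ring=[81:NA]
Op 4: add NC@49 -> ring=[49:NC,81:NA]
Op 5: remove NA -> ring=[49:NC]
Op 6: route key 43: smallest pos >= 43 is 49 -> NC
Final route key 68: none >= 68, wrap to smallest pos 49 -> NC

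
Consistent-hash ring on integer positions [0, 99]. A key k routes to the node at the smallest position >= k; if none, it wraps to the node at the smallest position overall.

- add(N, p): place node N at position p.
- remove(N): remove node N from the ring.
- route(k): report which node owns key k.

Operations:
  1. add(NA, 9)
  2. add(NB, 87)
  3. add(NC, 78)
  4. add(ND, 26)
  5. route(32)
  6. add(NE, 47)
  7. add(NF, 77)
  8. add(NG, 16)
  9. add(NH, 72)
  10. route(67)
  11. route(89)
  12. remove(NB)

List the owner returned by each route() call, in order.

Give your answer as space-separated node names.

Answer: NC NH NA

Derivation:
Op 1: add NA@9 -> ring=[9:NA]
Op 2: add NB@87 -> ring=[9:NA,87:NB]
Op 3: add NC@78 -> ring=[9:NA,78:NC,87:NB]
Op 4: add ND@26 -> ring=[9:NA,26:ND,78:NC,87:NB]
Op 5: route key 32: smallest pos >= 32 is 78 -> NC
Op 6: add NE@47 -> ring=[9:NA,26:ND,47:NE,78:NC,87:NB]
Op 7: add NF@77 -> ring=[9:NA,26:ND,47:NE,77:NF,78:NC,87:NB]
Op 8: add NG@16 -> ring=[9:NA,16:NG,26:ND,47:NE,77:NF,78:NC,87:NB]
Op 9: add NH@72 -> ring=[9:NA,16:NG,26:ND,47:NE,72:NH,77:NF,78:NC,87:NB]
Op 10: route key 67: smallest pos >= 67 is 72 -> NH
Op 11: route key 89: none >= 89, wrap to smallest pos 9 -> NA
Op 12: remove NB -> ring=[9:NA,16:NG,26:ND,47:NE,72:NH,77:NF,78:NC]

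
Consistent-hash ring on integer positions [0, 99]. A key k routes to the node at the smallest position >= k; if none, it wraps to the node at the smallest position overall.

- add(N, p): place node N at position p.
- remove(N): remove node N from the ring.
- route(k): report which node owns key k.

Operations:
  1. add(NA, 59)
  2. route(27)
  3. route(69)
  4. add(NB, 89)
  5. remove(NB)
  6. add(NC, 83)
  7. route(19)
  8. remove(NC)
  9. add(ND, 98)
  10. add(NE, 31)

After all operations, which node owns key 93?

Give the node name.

Op 1: add NA@59 -> ring=[59:NA]
Op 2: route key 27: smallest pos >= 27 is 59 -> NA
Op 3: route key 69: none >= 69, wrap to smallest pos 59 -> NA
Op 4: add NB@89 -> ring=[59:NA,89:NB]
Op 5: remove NB -> ring=[59:NA]
Op 6: add NC@83 -> ring=[59:NA,83:NC]
Op 7: route key 19: smallest pos >= 19 is 59 -> NA
Op 8: remove NC -> ring=[59:NA]
Op 9: add ND@98 -> ring=[59:NA,98:ND]
Op 10: add NE@31 -> ring=[31:NE,59:NA,98:ND]
Final route key 93: smallest pos >= 93 is 98 -> ND

Answer: ND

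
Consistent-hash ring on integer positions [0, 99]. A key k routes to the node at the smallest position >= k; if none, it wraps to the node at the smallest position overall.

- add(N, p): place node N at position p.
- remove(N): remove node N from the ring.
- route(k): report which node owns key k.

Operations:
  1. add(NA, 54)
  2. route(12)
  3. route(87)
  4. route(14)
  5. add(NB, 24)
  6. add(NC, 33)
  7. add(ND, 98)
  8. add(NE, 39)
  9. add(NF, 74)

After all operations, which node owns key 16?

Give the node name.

Answer: NB

Derivation:
Op 1: add NA@54 -> ring=[54:NA]
Op 2: route key 12: smallest pos >= 12 is 54 -> NA
Op 3: route key 87: none >= 87, wrap to smallest pos 54 -> NA
Op 4: route key 14: smallest pos >= 14 is 54 -> NA
Op 5: add NB@24 -> ring=[24:NB,54:NA]
Op 6: add NC@33 -> ring=[24:NB,33:NC,54:NA]
Op 7: add ND@98 -> ring=[24:NB,33:NC,54:NA,98:ND]
Op 8: add NE@39 -> ring=[24:NB,33:NC,39:NE,54:NA,98:ND]
Op 9: add NF@74 -> ring=[24:NB,33:NC,39:NE,54:NA,74:NF,98:ND]
Final route key 16: smallest pos >= 16 is 24 -> NB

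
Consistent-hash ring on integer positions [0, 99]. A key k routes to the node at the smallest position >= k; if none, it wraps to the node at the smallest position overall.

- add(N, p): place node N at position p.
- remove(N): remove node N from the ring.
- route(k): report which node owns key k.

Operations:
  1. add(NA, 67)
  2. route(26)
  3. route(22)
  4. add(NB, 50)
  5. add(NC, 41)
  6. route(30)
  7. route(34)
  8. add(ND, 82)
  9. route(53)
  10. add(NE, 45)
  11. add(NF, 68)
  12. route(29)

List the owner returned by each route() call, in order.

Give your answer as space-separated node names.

Answer: NA NA NC NC NA NC

Derivation:
Op 1: add NA@67 -> ring=[67:NA]
Op 2: route key 26: smallest pos >= 26 is 67 -> NA
Op 3: route key 22: smallest pos >= 22 is 67 -> NA
Op 4: add NB@50 -> ring=[50:NB,67:NA]
Op 5: add NC@41 -> ring=[41:NC,50:NB,67:NA]
Op 6: route key 30: smallest pos >= 30 is 41 -> NC
Op 7: route key 34: smallest pos >= 34 is 41 -> NC
Op 8: add ND@82 -> ring=[41:NC,50:NB,67:NA,82:ND]
Op 9: route key 53: smallest pos >= 53 is 67 -> NA
Op 10: add NE@45 -> ring=[41:NC,45:NE,50:NB,67:NA,82:ND]
Op 11: add NF@68 -> ring=[41:NC,45:NE,50:NB,67:NA,68:NF,82:ND]
Op 12: route key 29: smallest pos >= 29 is 41 -> NC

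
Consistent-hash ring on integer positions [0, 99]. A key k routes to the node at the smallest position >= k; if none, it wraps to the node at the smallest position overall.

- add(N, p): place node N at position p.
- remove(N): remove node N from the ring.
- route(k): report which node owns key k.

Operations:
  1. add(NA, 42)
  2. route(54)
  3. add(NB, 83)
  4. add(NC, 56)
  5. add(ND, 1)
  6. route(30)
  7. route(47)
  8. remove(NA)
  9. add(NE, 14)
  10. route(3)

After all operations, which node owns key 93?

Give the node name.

Answer: ND

Derivation:
Op 1: add NA@42 -> ring=[42:NA]
Op 2: route key 54: none >= 54, wrap to smallest pos 42 -> NA
Op 3: add NB@83 -> ring=[42:NA,83:NB]
Op 4: add NC@56 -> ring=[42:NA,56:NC,83:NB]
Op 5: add ND@1 -> ring=[1:ND,42:NA,56:NC,83:NB]
Op 6: route key 30: smallest pos >= 30 is 42 -> NA
Op 7: route key 47: smallest pos >= 47 is 56 -> NC
Op 8: remove NA -> ring=[1:ND,56:NC,83:NB]
Op 9: add NE@14 -> ring=[1:ND,14:NE,56:NC,83:NB]
Op 10: route key 3: smallest pos >= 3 is 14 -> NE
Final route key 93: none >= 93, wrap to smallest pos 1 -> ND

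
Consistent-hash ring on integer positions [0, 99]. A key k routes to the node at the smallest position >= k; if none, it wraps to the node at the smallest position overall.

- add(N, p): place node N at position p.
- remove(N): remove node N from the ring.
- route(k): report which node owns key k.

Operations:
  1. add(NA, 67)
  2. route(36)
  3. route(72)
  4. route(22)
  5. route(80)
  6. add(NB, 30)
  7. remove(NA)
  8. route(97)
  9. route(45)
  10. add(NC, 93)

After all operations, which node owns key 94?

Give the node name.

Op 1: add NA@67 -> ring=[67:NA]
Op 2: route key 36: smallest pos >= 36 is 67 -> NA
Op 3: route key 72: none >= 72, wrap to smallest pos 67 -> NA
Op 4: route key 22: smallest pos >= 22 is 67 -> NA
Op 5: route key 80: none >= 80, wrap to smallest pos 67 -> NA
Op 6: add NB@30 -> ring=[30:NB,67:NA]
Op 7: remove NA -> ring=[30:NB]
Op 8: route key 97: none >= 97, wrap to smallest pos 30 -> NB
Op 9: route key 45: none >= 45, wrap to smallest pos 30 -> NB
Op 10: add NC@93 -> ring=[30:NB,93:NC]
Final route key 94: none >= 94, wrap to smallest pos 30 -> NB

Answer: NB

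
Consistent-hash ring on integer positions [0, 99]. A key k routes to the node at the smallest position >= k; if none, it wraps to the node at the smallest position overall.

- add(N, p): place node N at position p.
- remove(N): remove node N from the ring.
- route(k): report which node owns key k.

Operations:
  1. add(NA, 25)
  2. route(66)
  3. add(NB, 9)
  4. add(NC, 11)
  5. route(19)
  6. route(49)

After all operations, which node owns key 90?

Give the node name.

Op 1: add NA@25 -> ring=[25:NA]
Op 2: route key 66: none >= 66, wrap to smallest pos 25 -> NA
Op 3: add NB@9 -> ring=[9:NB,25:NA]
Op 4: add NC@11 -> ring=[9:NB,11:NC,25:NA]
Op 5: route key 19: smallest pos >= 19 is 25 -> NA
Op 6: route key 49: none >= 49, wrap to smallest pos 9 -> NB
Final route key 90: none >= 90, wrap to smallest pos 9 -> NB

Answer: NB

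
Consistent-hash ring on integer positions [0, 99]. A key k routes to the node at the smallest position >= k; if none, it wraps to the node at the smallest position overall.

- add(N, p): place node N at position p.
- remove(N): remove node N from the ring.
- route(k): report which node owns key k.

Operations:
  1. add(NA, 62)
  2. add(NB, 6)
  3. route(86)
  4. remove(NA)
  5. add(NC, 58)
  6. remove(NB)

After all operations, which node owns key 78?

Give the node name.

Op 1: add NA@62 -> ring=[62:NA]
Op 2: add NB@6 -> ring=[6:NB,62:NA]
Op 3: route key 86: none >= 86, wrap to smallest pos 6 -> NB
Op 4: remove NA -> ring=[6:NB]
Op 5: add NC@58 -> ring=[6:NB,58:NC]
Op 6: remove NB -> ring=[58:NC]
Final route key 78: none >= 78, wrap to smallest pos 58 -> NC

Answer: NC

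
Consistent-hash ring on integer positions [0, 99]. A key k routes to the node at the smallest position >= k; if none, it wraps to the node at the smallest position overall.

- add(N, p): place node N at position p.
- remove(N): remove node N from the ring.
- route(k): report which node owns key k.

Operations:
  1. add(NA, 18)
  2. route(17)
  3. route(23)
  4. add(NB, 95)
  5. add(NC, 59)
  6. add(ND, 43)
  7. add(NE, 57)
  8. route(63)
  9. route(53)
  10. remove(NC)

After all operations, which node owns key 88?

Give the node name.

Answer: NB

Derivation:
Op 1: add NA@18 -> ring=[18:NA]
Op 2: route key 17: smallest pos >= 17 is 18 -> NA
Op 3: route key 23: none >= 23, wrap to smallest pos 18 -> NA
Op 4: add NB@95 -> ring=[18:NA,95:NB]
Op 5: add NC@59 -> ring=[18:NA,59:NC,95:NB]
Op 6: add ND@43 -> ring=[18:NA,43:ND,59:NC,95:NB]
Op 7: add NE@57 -> ring=[18:NA,43:ND,57:NE,59:NC,95:NB]
Op 8: route key 63: smallest pos >= 63 is 95 -> NB
Op 9: route key 53: smallest pos >= 53 is 57 -> NE
Op 10: remove NC -> ring=[18:NA,43:ND,57:NE,95:NB]
Final route key 88: smallest pos >= 88 is 95 -> NB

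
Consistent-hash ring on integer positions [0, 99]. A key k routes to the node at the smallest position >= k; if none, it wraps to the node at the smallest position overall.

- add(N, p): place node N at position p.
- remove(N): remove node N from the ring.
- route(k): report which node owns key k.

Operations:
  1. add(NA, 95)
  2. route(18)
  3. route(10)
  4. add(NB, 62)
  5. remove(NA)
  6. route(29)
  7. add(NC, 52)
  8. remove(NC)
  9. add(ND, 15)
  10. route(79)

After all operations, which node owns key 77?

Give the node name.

Op 1: add NA@95 -> ring=[95:NA]
Op 2: route key 18: smallest pos >= 18 is 95 -> NA
Op 3: route key 10: smallest pos >= 10 is 95 -> NA
Op 4: add NB@62 -> ring=[62:NB,95:NA]
Op 5: remove NA -> ring=[62:NB]
Op 6: route key 29: smallest pos >= 29 is 62 -> NB
Op 7: add NC@52 -> ring=[52:NC,62:NB]
Op 8: remove NC -> ring=[62:NB]
Op 9: add ND@15 -> ring=[15:ND,62:NB]
Op 10: route key 79: none >= 79, wrap to smallest pos 15 -> ND
Final route key 77: none >= 77, wrap to smallest pos 15 -> ND

Answer: ND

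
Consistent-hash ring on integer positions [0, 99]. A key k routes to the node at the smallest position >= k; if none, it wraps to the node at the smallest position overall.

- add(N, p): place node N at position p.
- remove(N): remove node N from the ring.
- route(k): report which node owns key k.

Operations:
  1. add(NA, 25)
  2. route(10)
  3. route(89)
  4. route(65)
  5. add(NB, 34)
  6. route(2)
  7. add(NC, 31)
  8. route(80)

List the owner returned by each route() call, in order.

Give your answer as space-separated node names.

Answer: NA NA NA NA NA

Derivation:
Op 1: add NA@25 -> ring=[25:NA]
Op 2: route key 10: smallest pos >= 10 is 25 -> NA
Op 3: route key 89: none >= 89, wrap to smallest pos 25 -> NA
Op 4: route key 65: none >= 65, wrap to smallest pos 25 -> NA
Op 5: add NB@34 -> ring=[25:NA,34:NB]
Op 6: route key 2: smallest pos >= 2 is 25 -> NA
Op 7: add NC@31 -> ring=[25:NA,31:NC,34:NB]
Op 8: route key 80: none >= 80, wrap to smallest pos 25 -> NA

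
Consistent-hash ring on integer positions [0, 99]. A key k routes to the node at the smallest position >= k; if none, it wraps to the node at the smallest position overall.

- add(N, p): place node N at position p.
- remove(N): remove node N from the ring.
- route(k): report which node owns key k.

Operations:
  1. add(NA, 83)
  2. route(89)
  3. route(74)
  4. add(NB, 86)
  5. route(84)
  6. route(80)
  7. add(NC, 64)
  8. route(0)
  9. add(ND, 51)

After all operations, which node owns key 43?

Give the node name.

Answer: ND

Derivation:
Op 1: add NA@83 -> ring=[83:NA]
Op 2: route key 89: none >= 89, wrap to smallest pos 83 -> NA
Op 3: route key 74: smallest pos >= 74 is 83 -> NA
Op 4: add NB@86 -> ring=[83:NA,86:NB]
Op 5: route key 84: smallest pos >= 84 is 86 -> NB
Op 6: route key 80: smallest pos >= 80 is 83 -> NA
Op 7: add NC@64 -> ring=[64:NC,83:NA,86:NB]
Op 8: route key 0: smallest pos >= 0 is 64 -> NC
Op 9: add ND@51 -> ring=[51:ND,64:NC,83:NA,86:NB]
Final route key 43: smallest pos >= 43 is 51 -> ND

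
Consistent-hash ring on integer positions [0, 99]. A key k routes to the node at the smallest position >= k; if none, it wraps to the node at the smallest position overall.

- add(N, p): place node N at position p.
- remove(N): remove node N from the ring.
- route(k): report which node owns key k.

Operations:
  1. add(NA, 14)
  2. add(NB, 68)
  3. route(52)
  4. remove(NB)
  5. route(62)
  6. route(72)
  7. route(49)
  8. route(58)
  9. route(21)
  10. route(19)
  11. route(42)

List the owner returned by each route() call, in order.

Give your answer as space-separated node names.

Answer: NB NA NA NA NA NA NA NA

Derivation:
Op 1: add NA@14 -> ring=[14:NA]
Op 2: add NB@68 -> ring=[14:NA,68:NB]
Op 3: route key 52: smallest pos >= 52 is 68 -> NB
Op 4: remove NB -> ring=[14:NA]
Op 5: route key 62: none >= 62, wrap to smallest pos 14 -> NA
Op 6: route key 72: none >= 72, wrap to smallest pos 14 -> NA
Op 7: route key 49: none >= 49, wrap to smallest pos 14 -> NA
Op 8: route key 58: none >= 58, wrap to smallest pos 14 -> NA
Op 9: route key 21: none >= 21, wrap to smallest pos 14 -> NA
Op 10: route key 19: none >= 19, wrap to smallest pos 14 -> NA
Op 11: route key 42: none >= 42, wrap to smallest pos 14 -> NA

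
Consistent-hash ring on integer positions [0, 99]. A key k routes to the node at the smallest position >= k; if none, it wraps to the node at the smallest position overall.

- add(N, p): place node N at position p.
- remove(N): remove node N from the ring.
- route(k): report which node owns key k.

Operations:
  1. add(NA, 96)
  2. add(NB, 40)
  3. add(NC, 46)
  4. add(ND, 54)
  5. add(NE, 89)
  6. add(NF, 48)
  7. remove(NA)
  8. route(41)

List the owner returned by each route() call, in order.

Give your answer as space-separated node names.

Answer: NC

Derivation:
Op 1: add NA@96 -> ring=[96:NA]
Op 2: add NB@40 -> ring=[40:NB,96:NA]
Op 3: add NC@46 -> ring=[40:NB,46:NC,96:NA]
Op 4: add ND@54 -> ring=[40:NB,46:NC,54:ND,96:NA]
Op 5: add NE@89 -> ring=[40:NB,46:NC,54:ND,89:NE,96:NA]
Op 6: add NF@48 -> ring=[40:NB,46:NC,48:NF,54:ND,89:NE,96:NA]
Op 7: remove NA -> ring=[40:NB,46:NC,48:NF,54:ND,89:NE]
Op 8: route key 41: smallest pos >= 41 is 46 -> NC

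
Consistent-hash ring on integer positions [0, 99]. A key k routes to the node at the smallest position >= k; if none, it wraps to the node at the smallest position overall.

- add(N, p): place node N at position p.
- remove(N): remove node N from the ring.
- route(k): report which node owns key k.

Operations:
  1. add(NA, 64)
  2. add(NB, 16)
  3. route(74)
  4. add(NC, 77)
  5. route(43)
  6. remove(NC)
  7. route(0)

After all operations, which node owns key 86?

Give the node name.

Op 1: add NA@64 -> ring=[64:NA]
Op 2: add NB@16 -> ring=[16:NB,64:NA]
Op 3: route key 74: none >= 74, wrap to smallest pos 16 -> NB
Op 4: add NC@77 -> ring=[16:NB,64:NA,77:NC]
Op 5: route key 43: smallest pos >= 43 is 64 -> NA
Op 6: remove NC -> ring=[16:NB,64:NA]
Op 7: route key 0: smallest pos >= 0 is 16 -> NB
Final route key 86: none >= 86, wrap to smallest pos 16 -> NB

Answer: NB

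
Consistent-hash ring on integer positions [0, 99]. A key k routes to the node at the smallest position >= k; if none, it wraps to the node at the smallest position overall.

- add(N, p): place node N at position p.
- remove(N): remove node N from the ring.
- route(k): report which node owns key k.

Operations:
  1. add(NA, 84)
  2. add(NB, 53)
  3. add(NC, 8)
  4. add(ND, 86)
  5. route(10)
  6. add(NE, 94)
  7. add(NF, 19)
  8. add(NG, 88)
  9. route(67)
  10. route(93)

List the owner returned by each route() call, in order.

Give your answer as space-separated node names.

Op 1: add NA@84 -> ring=[84:NA]
Op 2: add NB@53 -> ring=[53:NB,84:NA]
Op 3: add NC@8 -> ring=[8:NC,53:NB,84:NA]
Op 4: add ND@86 -> ring=[8:NC,53:NB,84:NA,86:ND]
Op 5: route key 10: smallest pos >= 10 is 53 -> NB
Op 6: add NE@94 -> ring=[8:NC,53:NB,84:NA,86:ND,94:NE]
Op 7: add NF@19 -> ring=[8:NC,19:NF,53:NB,84:NA,86:ND,94:NE]
Op 8: add NG@88 -> ring=[8:NC,19:NF,53:NB,84:NA,86:ND,88:NG,94:NE]
Op 9: route key 67: smallest pos >= 67 is 84 -> NA
Op 10: route key 93: smallest pos >= 93 is 94 -> NE

Answer: NB NA NE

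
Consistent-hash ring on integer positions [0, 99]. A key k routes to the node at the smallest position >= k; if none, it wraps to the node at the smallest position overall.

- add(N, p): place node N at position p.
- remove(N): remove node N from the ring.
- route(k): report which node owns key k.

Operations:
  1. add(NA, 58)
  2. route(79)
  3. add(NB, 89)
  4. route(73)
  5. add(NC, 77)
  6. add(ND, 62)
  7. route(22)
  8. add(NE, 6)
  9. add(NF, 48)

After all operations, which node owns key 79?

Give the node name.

Answer: NB

Derivation:
Op 1: add NA@58 -> ring=[58:NA]
Op 2: route key 79: none >= 79, wrap to smallest pos 58 -> NA
Op 3: add NB@89 -> ring=[58:NA,89:NB]
Op 4: route key 73: smallest pos >= 73 is 89 -> NB
Op 5: add NC@77 -> ring=[58:NA,77:NC,89:NB]
Op 6: add ND@62 -> ring=[58:NA,62:ND,77:NC,89:NB]
Op 7: route key 22: smallest pos >= 22 is 58 -> NA
Op 8: add NE@6 -> ring=[6:NE,58:NA,62:ND,77:NC,89:NB]
Op 9: add NF@48 -> ring=[6:NE,48:NF,58:NA,62:ND,77:NC,89:NB]
Final route key 79: smallest pos >= 79 is 89 -> NB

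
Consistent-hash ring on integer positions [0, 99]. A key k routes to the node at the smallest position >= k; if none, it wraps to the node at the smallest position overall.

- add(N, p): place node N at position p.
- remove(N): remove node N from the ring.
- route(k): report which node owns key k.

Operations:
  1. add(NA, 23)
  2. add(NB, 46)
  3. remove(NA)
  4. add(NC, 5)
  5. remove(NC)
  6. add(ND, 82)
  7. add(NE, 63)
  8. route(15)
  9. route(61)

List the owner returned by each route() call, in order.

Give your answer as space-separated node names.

Answer: NB NE

Derivation:
Op 1: add NA@23 -> ring=[23:NA]
Op 2: add NB@46 -> ring=[23:NA,46:NB]
Op 3: remove NA -> ring=[46:NB]
Op 4: add NC@5 -> ring=[5:NC,46:NB]
Op 5: remove NC -> ring=[46:NB]
Op 6: add ND@82 -> ring=[46:NB,82:ND]
Op 7: add NE@63 -> ring=[46:NB,63:NE,82:ND]
Op 8: route key 15: smallest pos >= 15 is 46 -> NB
Op 9: route key 61: smallest pos >= 61 is 63 -> NE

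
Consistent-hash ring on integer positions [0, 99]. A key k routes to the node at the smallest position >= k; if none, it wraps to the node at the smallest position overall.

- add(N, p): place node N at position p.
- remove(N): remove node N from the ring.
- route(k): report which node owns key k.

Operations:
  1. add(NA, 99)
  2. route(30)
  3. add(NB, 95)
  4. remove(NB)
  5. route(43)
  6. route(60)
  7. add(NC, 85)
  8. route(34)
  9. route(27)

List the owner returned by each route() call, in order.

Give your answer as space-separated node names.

Op 1: add NA@99 -> ring=[99:NA]
Op 2: route key 30: smallest pos >= 30 is 99 -> NA
Op 3: add NB@95 -> ring=[95:NB,99:NA]
Op 4: remove NB -> ring=[99:NA]
Op 5: route key 43: smallest pos >= 43 is 99 -> NA
Op 6: route key 60: smallest pos >= 60 is 99 -> NA
Op 7: add NC@85 -> ring=[85:NC,99:NA]
Op 8: route key 34: smallest pos >= 34 is 85 -> NC
Op 9: route key 27: smallest pos >= 27 is 85 -> NC

Answer: NA NA NA NC NC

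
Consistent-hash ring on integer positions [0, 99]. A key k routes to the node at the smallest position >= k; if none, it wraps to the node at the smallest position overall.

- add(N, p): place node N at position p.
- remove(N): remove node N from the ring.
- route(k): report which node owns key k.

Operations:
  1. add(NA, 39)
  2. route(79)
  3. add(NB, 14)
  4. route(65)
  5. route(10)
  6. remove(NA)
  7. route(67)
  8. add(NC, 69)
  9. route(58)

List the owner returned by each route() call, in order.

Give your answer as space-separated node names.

Op 1: add NA@39 -> ring=[39:NA]
Op 2: route key 79: none >= 79, wrap to smallest pos 39 -> NA
Op 3: add NB@14 -> ring=[14:NB,39:NA]
Op 4: route key 65: none >= 65, wrap to smallest pos 14 -> NB
Op 5: route key 10: smallest pos >= 10 is 14 -> NB
Op 6: remove NA -> ring=[14:NB]
Op 7: route key 67: none >= 67, wrap to smallest pos 14 -> NB
Op 8: add NC@69 -> ring=[14:NB,69:NC]
Op 9: route key 58: smallest pos >= 58 is 69 -> NC

Answer: NA NB NB NB NC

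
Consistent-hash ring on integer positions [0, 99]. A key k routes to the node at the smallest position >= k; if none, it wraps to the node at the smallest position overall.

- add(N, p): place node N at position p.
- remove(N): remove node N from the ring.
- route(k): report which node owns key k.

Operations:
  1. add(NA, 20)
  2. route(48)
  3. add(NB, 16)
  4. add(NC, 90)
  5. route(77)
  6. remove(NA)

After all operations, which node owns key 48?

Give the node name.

Answer: NC

Derivation:
Op 1: add NA@20 -> ring=[20:NA]
Op 2: route key 48: none >= 48, wrap to smallest pos 20 -> NA
Op 3: add NB@16 -> ring=[16:NB,20:NA]
Op 4: add NC@90 -> ring=[16:NB,20:NA,90:NC]
Op 5: route key 77: smallest pos >= 77 is 90 -> NC
Op 6: remove NA -> ring=[16:NB,90:NC]
Final route key 48: smallest pos >= 48 is 90 -> NC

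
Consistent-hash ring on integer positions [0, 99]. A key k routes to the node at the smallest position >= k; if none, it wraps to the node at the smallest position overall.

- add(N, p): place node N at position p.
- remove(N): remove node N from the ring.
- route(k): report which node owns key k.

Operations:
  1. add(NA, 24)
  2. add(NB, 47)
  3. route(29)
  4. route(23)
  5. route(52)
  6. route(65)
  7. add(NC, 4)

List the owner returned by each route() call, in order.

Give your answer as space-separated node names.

Answer: NB NA NA NA

Derivation:
Op 1: add NA@24 -> ring=[24:NA]
Op 2: add NB@47 -> ring=[24:NA,47:NB]
Op 3: route key 29: smallest pos >= 29 is 47 -> NB
Op 4: route key 23: smallest pos >= 23 is 24 -> NA
Op 5: route key 52: none >= 52, wrap to smallest pos 24 -> NA
Op 6: route key 65: none >= 65, wrap to smallest pos 24 -> NA
Op 7: add NC@4 -> ring=[4:NC,24:NA,47:NB]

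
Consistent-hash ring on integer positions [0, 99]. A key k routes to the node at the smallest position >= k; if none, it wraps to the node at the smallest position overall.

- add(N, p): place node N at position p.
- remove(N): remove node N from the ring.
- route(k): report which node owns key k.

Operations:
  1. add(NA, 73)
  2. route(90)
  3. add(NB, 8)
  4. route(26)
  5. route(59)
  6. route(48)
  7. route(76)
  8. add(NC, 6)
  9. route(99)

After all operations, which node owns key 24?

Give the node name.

Op 1: add NA@73 -> ring=[73:NA]
Op 2: route key 90: none >= 90, wrap to smallest pos 73 -> NA
Op 3: add NB@8 -> ring=[8:NB,73:NA]
Op 4: route key 26: smallest pos >= 26 is 73 -> NA
Op 5: route key 59: smallest pos >= 59 is 73 -> NA
Op 6: route key 48: smallest pos >= 48 is 73 -> NA
Op 7: route key 76: none >= 76, wrap to smallest pos 8 -> NB
Op 8: add NC@6 -> ring=[6:NC,8:NB,73:NA]
Op 9: route key 99: none >= 99, wrap to smallest pos 6 -> NC
Final route key 24: smallest pos >= 24 is 73 -> NA

Answer: NA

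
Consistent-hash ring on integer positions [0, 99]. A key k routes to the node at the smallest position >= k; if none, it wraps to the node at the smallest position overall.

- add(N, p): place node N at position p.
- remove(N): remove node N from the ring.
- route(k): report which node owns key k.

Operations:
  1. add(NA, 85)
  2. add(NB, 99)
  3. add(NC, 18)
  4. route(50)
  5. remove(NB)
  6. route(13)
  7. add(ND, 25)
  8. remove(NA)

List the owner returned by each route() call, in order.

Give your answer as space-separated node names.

Op 1: add NA@85 -> ring=[85:NA]
Op 2: add NB@99 -> ring=[85:NA,99:NB]
Op 3: add NC@18 -> ring=[18:NC,85:NA,99:NB]
Op 4: route key 50: smallest pos >= 50 is 85 -> NA
Op 5: remove NB -> ring=[18:NC,85:NA]
Op 6: route key 13: smallest pos >= 13 is 18 -> NC
Op 7: add ND@25 -> ring=[18:NC,25:ND,85:NA]
Op 8: remove NA -> ring=[18:NC,25:ND]

Answer: NA NC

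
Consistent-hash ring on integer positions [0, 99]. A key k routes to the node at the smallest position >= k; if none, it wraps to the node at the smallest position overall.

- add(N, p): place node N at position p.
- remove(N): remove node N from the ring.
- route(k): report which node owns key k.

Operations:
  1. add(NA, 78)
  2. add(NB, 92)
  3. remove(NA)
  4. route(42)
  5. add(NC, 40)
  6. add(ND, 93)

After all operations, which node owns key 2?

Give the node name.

Op 1: add NA@78 -> ring=[78:NA]
Op 2: add NB@92 -> ring=[78:NA,92:NB]
Op 3: remove NA -> ring=[92:NB]
Op 4: route key 42: smallest pos >= 42 is 92 -> NB
Op 5: add NC@40 -> ring=[40:NC,92:NB]
Op 6: add ND@93 -> ring=[40:NC,92:NB,93:ND]
Final route key 2: smallest pos >= 2 is 40 -> NC

Answer: NC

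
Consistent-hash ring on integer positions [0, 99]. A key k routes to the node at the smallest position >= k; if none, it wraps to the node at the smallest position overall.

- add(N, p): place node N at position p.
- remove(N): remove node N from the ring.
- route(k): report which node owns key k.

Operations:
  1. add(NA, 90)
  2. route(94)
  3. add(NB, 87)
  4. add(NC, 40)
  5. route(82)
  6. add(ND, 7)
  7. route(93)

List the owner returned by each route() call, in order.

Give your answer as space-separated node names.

Answer: NA NB ND

Derivation:
Op 1: add NA@90 -> ring=[90:NA]
Op 2: route key 94: none >= 94, wrap to smallest pos 90 -> NA
Op 3: add NB@87 -> ring=[87:NB,90:NA]
Op 4: add NC@40 -> ring=[40:NC,87:NB,90:NA]
Op 5: route key 82: smallest pos >= 82 is 87 -> NB
Op 6: add ND@7 -> ring=[7:ND,40:NC,87:NB,90:NA]
Op 7: route key 93: none >= 93, wrap to smallest pos 7 -> ND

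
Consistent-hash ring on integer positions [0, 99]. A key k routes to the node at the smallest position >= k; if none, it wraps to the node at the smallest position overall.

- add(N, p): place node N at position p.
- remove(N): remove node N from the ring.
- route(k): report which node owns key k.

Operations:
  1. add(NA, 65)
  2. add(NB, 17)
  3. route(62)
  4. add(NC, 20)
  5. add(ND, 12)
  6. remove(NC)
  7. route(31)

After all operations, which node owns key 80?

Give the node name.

Answer: ND

Derivation:
Op 1: add NA@65 -> ring=[65:NA]
Op 2: add NB@17 -> ring=[17:NB,65:NA]
Op 3: route key 62: smallest pos >= 62 is 65 -> NA
Op 4: add NC@20 -> ring=[17:NB,20:NC,65:NA]
Op 5: add ND@12 -> ring=[12:ND,17:NB,20:NC,65:NA]
Op 6: remove NC -> ring=[12:ND,17:NB,65:NA]
Op 7: route key 31: smallest pos >= 31 is 65 -> NA
Final route key 80: none >= 80, wrap to smallest pos 12 -> ND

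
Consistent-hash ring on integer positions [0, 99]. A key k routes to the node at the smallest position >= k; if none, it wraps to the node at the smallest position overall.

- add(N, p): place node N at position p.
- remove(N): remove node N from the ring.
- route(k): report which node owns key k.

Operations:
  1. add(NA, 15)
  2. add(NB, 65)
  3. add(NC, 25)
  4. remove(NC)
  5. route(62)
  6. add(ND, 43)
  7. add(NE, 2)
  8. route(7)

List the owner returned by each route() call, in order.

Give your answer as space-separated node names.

Op 1: add NA@15 -> ring=[15:NA]
Op 2: add NB@65 -> ring=[15:NA,65:NB]
Op 3: add NC@25 -> ring=[15:NA,25:NC,65:NB]
Op 4: remove NC -> ring=[15:NA,65:NB]
Op 5: route key 62: smallest pos >= 62 is 65 -> NB
Op 6: add ND@43 -> ring=[15:NA,43:ND,65:NB]
Op 7: add NE@2 -> ring=[2:NE,15:NA,43:ND,65:NB]
Op 8: route key 7: smallest pos >= 7 is 15 -> NA

Answer: NB NA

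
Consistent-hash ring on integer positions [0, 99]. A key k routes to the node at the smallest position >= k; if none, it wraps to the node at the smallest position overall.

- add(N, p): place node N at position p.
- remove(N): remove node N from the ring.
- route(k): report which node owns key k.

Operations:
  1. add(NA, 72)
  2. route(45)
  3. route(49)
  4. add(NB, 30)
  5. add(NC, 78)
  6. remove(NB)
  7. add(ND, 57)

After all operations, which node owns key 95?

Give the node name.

Answer: ND

Derivation:
Op 1: add NA@72 -> ring=[72:NA]
Op 2: route key 45: smallest pos >= 45 is 72 -> NA
Op 3: route key 49: smallest pos >= 49 is 72 -> NA
Op 4: add NB@30 -> ring=[30:NB,72:NA]
Op 5: add NC@78 -> ring=[30:NB,72:NA,78:NC]
Op 6: remove NB -> ring=[72:NA,78:NC]
Op 7: add ND@57 -> ring=[57:ND,72:NA,78:NC]
Final route key 95: none >= 95, wrap to smallest pos 57 -> ND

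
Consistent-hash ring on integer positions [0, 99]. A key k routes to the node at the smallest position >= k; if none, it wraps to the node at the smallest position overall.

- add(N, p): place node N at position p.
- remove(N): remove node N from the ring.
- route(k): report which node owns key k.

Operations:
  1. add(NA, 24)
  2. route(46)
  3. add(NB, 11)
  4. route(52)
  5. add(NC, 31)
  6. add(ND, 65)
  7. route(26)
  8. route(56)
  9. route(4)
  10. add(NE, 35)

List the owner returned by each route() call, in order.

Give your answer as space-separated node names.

Answer: NA NB NC ND NB

Derivation:
Op 1: add NA@24 -> ring=[24:NA]
Op 2: route key 46: none >= 46, wrap to smallest pos 24 -> NA
Op 3: add NB@11 -> ring=[11:NB,24:NA]
Op 4: route key 52: none >= 52, wrap to smallest pos 11 -> NB
Op 5: add NC@31 -> ring=[11:NB,24:NA,31:NC]
Op 6: add ND@65 -> ring=[11:NB,24:NA,31:NC,65:ND]
Op 7: route key 26: smallest pos >= 26 is 31 -> NC
Op 8: route key 56: smallest pos >= 56 is 65 -> ND
Op 9: route key 4: smallest pos >= 4 is 11 -> NB
Op 10: add NE@35 -> ring=[11:NB,24:NA,31:NC,35:NE,65:ND]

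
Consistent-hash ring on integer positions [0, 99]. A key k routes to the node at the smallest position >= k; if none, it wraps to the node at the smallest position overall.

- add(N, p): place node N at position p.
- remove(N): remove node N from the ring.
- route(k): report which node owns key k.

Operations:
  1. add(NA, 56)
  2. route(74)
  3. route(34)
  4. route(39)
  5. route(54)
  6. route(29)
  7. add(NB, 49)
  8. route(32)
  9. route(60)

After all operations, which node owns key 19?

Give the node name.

Answer: NB

Derivation:
Op 1: add NA@56 -> ring=[56:NA]
Op 2: route key 74: none >= 74, wrap to smallest pos 56 -> NA
Op 3: route key 34: smallest pos >= 34 is 56 -> NA
Op 4: route key 39: smallest pos >= 39 is 56 -> NA
Op 5: route key 54: smallest pos >= 54 is 56 -> NA
Op 6: route key 29: smallest pos >= 29 is 56 -> NA
Op 7: add NB@49 -> ring=[49:NB,56:NA]
Op 8: route key 32: smallest pos >= 32 is 49 -> NB
Op 9: route key 60: none >= 60, wrap to smallest pos 49 -> NB
Final route key 19: smallest pos >= 19 is 49 -> NB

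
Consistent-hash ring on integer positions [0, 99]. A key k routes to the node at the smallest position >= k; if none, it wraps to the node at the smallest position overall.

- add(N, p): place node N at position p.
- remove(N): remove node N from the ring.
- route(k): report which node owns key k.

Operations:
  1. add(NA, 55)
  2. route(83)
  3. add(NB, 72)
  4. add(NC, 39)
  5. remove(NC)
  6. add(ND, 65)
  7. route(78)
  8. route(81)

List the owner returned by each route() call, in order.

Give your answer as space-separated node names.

Answer: NA NA NA

Derivation:
Op 1: add NA@55 -> ring=[55:NA]
Op 2: route key 83: none >= 83, wrap to smallest pos 55 -> NA
Op 3: add NB@72 -> ring=[55:NA,72:NB]
Op 4: add NC@39 -> ring=[39:NC,55:NA,72:NB]
Op 5: remove NC -> ring=[55:NA,72:NB]
Op 6: add ND@65 -> ring=[55:NA,65:ND,72:NB]
Op 7: route key 78: none >= 78, wrap to smallest pos 55 -> NA
Op 8: route key 81: none >= 81, wrap to smallest pos 55 -> NA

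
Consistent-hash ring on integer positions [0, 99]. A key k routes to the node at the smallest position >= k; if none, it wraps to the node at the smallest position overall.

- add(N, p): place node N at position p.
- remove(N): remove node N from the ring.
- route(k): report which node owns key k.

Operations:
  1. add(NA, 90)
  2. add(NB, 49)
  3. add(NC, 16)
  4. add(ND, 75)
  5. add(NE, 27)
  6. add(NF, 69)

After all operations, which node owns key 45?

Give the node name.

Answer: NB

Derivation:
Op 1: add NA@90 -> ring=[90:NA]
Op 2: add NB@49 -> ring=[49:NB,90:NA]
Op 3: add NC@16 -> ring=[16:NC,49:NB,90:NA]
Op 4: add ND@75 -> ring=[16:NC,49:NB,75:ND,90:NA]
Op 5: add NE@27 -> ring=[16:NC,27:NE,49:NB,75:ND,90:NA]
Op 6: add NF@69 -> ring=[16:NC,27:NE,49:NB,69:NF,75:ND,90:NA]
Final route key 45: smallest pos >= 45 is 49 -> NB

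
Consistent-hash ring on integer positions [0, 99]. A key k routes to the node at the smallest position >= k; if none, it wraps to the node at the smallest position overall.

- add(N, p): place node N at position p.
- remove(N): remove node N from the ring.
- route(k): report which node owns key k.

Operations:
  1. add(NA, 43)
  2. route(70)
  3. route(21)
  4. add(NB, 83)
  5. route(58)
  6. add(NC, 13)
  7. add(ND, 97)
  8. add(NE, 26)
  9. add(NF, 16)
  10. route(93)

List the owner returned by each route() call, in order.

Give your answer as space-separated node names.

Op 1: add NA@43 -> ring=[43:NA]
Op 2: route key 70: none >= 70, wrap to smallest pos 43 -> NA
Op 3: route key 21: smallest pos >= 21 is 43 -> NA
Op 4: add NB@83 -> ring=[43:NA,83:NB]
Op 5: route key 58: smallest pos >= 58 is 83 -> NB
Op 6: add NC@13 -> ring=[13:NC,43:NA,83:NB]
Op 7: add ND@97 -> ring=[13:NC,43:NA,83:NB,97:ND]
Op 8: add NE@26 -> ring=[13:NC,26:NE,43:NA,83:NB,97:ND]
Op 9: add NF@16 -> ring=[13:NC,16:NF,26:NE,43:NA,83:NB,97:ND]
Op 10: route key 93: smallest pos >= 93 is 97 -> ND

Answer: NA NA NB ND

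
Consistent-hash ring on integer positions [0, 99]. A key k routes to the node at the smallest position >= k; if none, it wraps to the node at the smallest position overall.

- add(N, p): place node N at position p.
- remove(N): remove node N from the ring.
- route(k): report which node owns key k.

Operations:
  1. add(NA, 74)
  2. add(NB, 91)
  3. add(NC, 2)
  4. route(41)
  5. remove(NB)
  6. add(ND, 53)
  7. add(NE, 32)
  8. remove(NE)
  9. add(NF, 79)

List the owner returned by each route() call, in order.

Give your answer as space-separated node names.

Answer: NA

Derivation:
Op 1: add NA@74 -> ring=[74:NA]
Op 2: add NB@91 -> ring=[74:NA,91:NB]
Op 3: add NC@2 -> ring=[2:NC,74:NA,91:NB]
Op 4: route key 41: smallest pos >= 41 is 74 -> NA
Op 5: remove NB -> ring=[2:NC,74:NA]
Op 6: add ND@53 -> ring=[2:NC,53:ND,74:NA]
Op 7: add NE@32 -> ring=[2:NC,32:NE,53:ND,74:NA]
Op 8: remove NE -> ring=[2:NC,53:ND,74:NA]
Op 9: add NF@79 -> ring=[2:NC,53:ND,74:NA,79:NF]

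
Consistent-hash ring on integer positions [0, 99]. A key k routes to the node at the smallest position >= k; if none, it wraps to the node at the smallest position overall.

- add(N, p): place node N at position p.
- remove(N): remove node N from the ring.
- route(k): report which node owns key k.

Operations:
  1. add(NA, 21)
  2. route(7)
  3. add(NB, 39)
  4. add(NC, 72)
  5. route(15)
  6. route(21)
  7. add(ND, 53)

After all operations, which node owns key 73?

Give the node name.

Op 1: add NA@21 -> ring=[21:NA]
Op 2: route key 7: smallest pos >= 7 is 21 -> NA
Op 3: add NB@39 -> ring=[21:NA,39:NB]
Op 4: add NC@72 -> ring=[21:NA,39:NB,72:NC]
Op 5: route key 15: smallest pos >= 15 is 21 -> NA
Op 6: route key 21: smallest pos >= 21 is 21 -> NA
Op 7: add ND@53 -> ring=[21:NA,39:NB,53:ND,72:NC]
Final route key 73: none >= 73, wrap to smallest pos 21 -> NA

Answer: NA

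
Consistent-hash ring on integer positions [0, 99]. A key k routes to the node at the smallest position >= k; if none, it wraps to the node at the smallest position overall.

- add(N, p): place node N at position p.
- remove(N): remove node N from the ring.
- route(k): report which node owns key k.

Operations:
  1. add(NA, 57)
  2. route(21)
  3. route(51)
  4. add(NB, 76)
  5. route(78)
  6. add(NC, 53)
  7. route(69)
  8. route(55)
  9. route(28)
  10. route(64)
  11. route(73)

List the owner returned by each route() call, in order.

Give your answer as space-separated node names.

Op 1: add NA@57 -> ring=[57:NA]
Op 2: route key 21: smallest pos >= 21 is 57 -> NA
Op 3: route key 51: smallest pos >= 51 is 57 -> NA
Op 4: add NB@76 -> ring=[57:NA,76:NB]
Op 5: route key 78: none >= 78, wrap to smallest pos 57 -> NA
Op 6: add NC@53 -> ring=[53:NC,57:NA,76:NB]
Op 7: route key 69: smallest pos >= 69 is 76 -> NB
Op 8: route key 55: smallest pos >= 55 is 57 -> NA
Op 9: route key 28: smallest pos >= 28 is 53 -> NC
Op 10: route key 64: smallest pos >= 64 is 76 -> NB
Op 11: route key 73: smallest pos >= 73 is 76 -> NB

Answer: NA NA NA NB NA NC NB NB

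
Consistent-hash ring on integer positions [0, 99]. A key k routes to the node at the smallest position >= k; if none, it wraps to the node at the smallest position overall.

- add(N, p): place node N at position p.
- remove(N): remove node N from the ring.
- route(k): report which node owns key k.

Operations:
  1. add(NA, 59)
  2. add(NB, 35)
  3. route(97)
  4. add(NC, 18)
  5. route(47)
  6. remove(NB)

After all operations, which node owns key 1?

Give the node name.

Op 1: add NA@59 -> ring=[59:NA]
Op 2: add NB@35 -> ring=[35:NB,59:NA]
Op 3: route key 97: none >= 97, wrap to smallest pos 35 -> NB
Op 4: add NC@18 -> ring=[18:NC,35:NB,59:NA]
Op 5: route key 47: smallest pos >= 47 is 59 -> NA
Op 6: remove NB -> ring=[18:NC,59:NA]
Final route key 1: smallest pos >= 1 is 18 -> NC

Answer: NC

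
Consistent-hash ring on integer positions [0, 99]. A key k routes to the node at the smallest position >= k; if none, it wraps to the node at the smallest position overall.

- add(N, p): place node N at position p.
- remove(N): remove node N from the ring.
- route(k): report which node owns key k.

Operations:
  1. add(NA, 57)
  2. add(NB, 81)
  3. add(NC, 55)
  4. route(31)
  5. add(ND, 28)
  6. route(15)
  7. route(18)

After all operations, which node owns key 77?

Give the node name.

Op 1: add NA@57 -> ring=[57:NA]
Op 2: add NB@81 -> ring=[57:NA,81:NB]
Op 3: add NC@55 -> ring=[55:NC,57:NA,81:NB]
Op 4: route key 31: smallest pos >= 31 is 55 -> NC
Op 5: add ND@28 -> ring=[28:ND,55:NC,57:NA,81:NB]
Op 6: route key 15: smallest pos >= 15 is 28 -> ND
Op 7: route key 18: smallest pos >= 18 is 28 -> ND
Final route key 77: smallest pos >= 77 is 81 -> NB

Answer: NB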